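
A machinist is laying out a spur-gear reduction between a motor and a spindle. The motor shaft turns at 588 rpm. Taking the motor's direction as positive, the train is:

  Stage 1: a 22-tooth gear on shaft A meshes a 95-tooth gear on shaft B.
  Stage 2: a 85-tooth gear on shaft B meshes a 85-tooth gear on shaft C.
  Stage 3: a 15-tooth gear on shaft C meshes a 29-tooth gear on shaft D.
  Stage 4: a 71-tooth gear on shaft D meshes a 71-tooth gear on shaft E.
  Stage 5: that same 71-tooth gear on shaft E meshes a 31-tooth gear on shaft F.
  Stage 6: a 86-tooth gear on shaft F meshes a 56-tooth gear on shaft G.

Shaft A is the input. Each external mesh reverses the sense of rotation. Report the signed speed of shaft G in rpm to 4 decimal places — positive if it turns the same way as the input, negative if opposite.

+247.7289 rpm (same as input, |ω| = 247.7289 rpm)

Stage 1 [22T→95T]: ω = 588.0000×22/95 = 136.1684 rpm, dir flips to −; running = −136.1684
Stage 2 [85T→85T]: ω = 136.1684×85/85 = 136.1684 rpm, dir flips to +; running = +136.1684
Stage 3 [15T→29T]: ω = 136.1684×15/29 = 70.4319 rpm, dir flips to −; running = −70.4319
Stage 4 [71T→71T]: ω = 70.4319×71/71 = 70.4319 rpm, dir flips to +; running = +70.4319
Stage 5 [71T→31T]: ω = 70.4319×71/31 = 161.3119 rpm, dir flips to −; running = −161.3119
Stage 6 [86T→56T]: ω = 161.3119×86/56 = 247.7289 rpm, dir flips to +; running = +247.7289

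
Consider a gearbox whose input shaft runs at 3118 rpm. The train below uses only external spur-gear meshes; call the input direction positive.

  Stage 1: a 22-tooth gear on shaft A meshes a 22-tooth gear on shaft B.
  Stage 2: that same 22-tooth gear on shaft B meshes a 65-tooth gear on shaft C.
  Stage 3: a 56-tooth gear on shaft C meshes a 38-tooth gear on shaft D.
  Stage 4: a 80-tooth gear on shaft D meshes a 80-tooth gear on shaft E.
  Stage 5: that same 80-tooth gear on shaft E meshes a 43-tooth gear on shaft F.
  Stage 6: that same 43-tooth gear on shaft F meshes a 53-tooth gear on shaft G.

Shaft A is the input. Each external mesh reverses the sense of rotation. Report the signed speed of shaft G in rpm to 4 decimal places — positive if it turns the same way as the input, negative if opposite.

Stage 1 [22T→22T]: ω = 3118.0000×22/22 = 3118.0000 rpm, dir flips to −; running = −3118.0000
Stage 2 [22T→65T]: ω = 3118.0000×22/65 = 1055.3231 rpm, dir flips to +; running = +1055.3231
Stage 3 [56T→38T]: ω = 1055.3231×56/38 = 1555.2130 rpm, dir flips to −; running = −1555.2130
Stage 4 [80T→80T]: ω = 1555.2130×80/80 = 1555.2130 rpm, dir flips to +; running = +1555.2130
Stage 5 [80T→43T]: ω = 1555.2130×80/43 = 2893.4195 rpm, dir flips to −; running = −2893.4195
Stage 6 [43T→53T]: ω = 2893.4195×43/53 = 2347.4913 rpm, dir flips to +; running = +2347.4913

+2347.4913 rpm (same as input, |ω| = 2347.4913 rpm)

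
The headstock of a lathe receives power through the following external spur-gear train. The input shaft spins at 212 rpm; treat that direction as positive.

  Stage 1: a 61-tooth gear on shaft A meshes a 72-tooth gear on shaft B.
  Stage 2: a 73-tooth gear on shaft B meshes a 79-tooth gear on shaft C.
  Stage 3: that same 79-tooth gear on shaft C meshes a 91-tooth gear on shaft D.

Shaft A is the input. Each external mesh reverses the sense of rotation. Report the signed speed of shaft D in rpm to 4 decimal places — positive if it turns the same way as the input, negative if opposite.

-144.0836 rpm (opposite to input, |ω| = 144.0836 rpm)

Stage 1 [61T→72T]: ω = 212.0000×61/72 = 179.6111 rpm, dir flips to −; running = −179.6111
Stage 2 [73T→79T]: ω = 179.6111×73/79 = 165.9698 rpm, dir flips to +; running = +165.9698
Stage 3 [79T→91T]: ω = 165.9698×79/91 = 144.0836 rpm, dir flips to −; running = −144.0836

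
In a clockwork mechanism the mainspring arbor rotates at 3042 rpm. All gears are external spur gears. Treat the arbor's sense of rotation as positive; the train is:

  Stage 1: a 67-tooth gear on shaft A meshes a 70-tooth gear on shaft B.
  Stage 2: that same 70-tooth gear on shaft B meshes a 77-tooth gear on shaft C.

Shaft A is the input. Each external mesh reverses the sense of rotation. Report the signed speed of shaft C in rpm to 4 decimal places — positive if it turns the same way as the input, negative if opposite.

Stage 1 [67T→70T]: ω = 3042.0000×67/70 = 2911.6286 rpm, dir flips to −; running = −2911.6286
Stage 2 [70T→77T]: ω = 2911.6286×70/77 = 2646.9351 rpm, dir flips to +; running = +2646.9351

+2646.9351 rpm (same as input, |ω| = 2646.9351 rpm)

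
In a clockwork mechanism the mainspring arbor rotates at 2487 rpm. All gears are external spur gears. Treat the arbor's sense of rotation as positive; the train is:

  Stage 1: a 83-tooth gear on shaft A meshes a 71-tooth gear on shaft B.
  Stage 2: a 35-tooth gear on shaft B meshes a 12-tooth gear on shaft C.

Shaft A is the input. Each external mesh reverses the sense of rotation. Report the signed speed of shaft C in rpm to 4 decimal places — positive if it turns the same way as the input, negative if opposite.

Stage 1 [83T→71T]: ω = 2487.0000×83/71 = 2907.3380 rpm, dir flips to −; running = −2907.3380
Stage 2 [35T→12T]: ω = 2907.3380×35/12 = 8479.7359 rpm, dir flips to +; running = +8479.7359

+8479.7359 rpm (same as input, |ω| = 8479.7359 rpm)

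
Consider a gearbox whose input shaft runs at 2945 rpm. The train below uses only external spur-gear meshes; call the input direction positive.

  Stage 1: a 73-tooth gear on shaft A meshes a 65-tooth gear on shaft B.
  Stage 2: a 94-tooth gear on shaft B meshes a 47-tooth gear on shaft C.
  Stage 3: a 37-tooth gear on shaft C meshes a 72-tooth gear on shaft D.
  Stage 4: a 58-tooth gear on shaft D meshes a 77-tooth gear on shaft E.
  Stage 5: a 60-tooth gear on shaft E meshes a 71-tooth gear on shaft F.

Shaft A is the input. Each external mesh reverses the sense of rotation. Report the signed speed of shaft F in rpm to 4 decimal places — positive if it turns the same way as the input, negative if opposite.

Stage 1 [73T→65T]: ω = 2945.0000×73/65 = 3307.4615 rpm, dir flips to −; running = −3307.4615
Stage 2 [94T→47T]: ω = 3307.4615×94/47 = 6614.9231 rpm, dir flips to +; running = +6614.9231
Stage 3 [37T→72T]: ω = 6614.9231×37/72 = 3399.3355 rpm, dir flips to −; running = −3399.3355
Stage 4 [58T→77T]: ω = 3399.3355×58/77 = 2560.5384 rpm, dir flips to +; running = +2560.5384
Stage 5 [60T→71T]: ω = 2560.5384×60/71 = 2163.8353 rpm, dir flips to −; running = −2163.8353

-2163.8353 rpm (opposite to input, |ω| = 2163.8353 rpm)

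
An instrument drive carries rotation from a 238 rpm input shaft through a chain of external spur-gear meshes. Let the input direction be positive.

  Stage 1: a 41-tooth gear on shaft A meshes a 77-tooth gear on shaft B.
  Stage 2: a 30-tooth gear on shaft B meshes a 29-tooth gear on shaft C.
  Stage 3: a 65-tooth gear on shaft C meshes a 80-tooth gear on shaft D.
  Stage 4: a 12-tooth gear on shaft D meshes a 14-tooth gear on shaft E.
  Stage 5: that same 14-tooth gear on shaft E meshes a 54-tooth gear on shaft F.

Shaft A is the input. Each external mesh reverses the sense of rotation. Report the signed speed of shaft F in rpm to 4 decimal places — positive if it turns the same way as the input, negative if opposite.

Stage 1 [41T→77T]: ω = 238.0000×41/77 = 126.7273 rpm, dir flips to −; running = −126.7273
Stage 2 [30T→29T]: ω = 126.7273×30/29 = 131.0972 rpm, dir flips to +; running = +131.0972
Stage 3 [65T→80T]: ω = 131.0972×65/80 = 106.5165 rpm, dir flips to −; running = −106.5165
Stage 4 [12T→14T]: ω = 106.5165×12/14 = 91.2998 rpm, dir flips to +; running = +91.2998
Stage 5 [14T→54T]: ω = 91.2998×14/54 = 23.6703 rpm, dir flips to −; running = −23.6703

-23.6703 rpm (opposite to input, |ω| = 23.6703 rpm)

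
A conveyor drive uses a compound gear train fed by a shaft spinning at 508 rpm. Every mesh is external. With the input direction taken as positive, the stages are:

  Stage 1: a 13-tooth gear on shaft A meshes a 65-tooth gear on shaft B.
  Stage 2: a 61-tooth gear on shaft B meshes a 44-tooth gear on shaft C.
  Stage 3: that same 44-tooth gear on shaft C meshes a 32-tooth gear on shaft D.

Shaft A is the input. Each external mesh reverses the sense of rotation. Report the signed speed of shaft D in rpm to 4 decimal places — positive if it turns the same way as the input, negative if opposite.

-193.6750 rpm (opposite to input, |ω| = 193.6750 rpm)

Stage 1 [13T→65T]: ω = 508.0000×13/65 = 101.6000 rpm, dir flips to −; running = −101.6000
Stage 2 [61T→44T]: ω = 101.6000×61/44 = 140.8545 rpm, dir flips to +; running = +140.8545
Stage 3 [44T→32T]: ω = 140.8545×44/32 = 193.6750 rpm, dir flips to −; running = −193.6750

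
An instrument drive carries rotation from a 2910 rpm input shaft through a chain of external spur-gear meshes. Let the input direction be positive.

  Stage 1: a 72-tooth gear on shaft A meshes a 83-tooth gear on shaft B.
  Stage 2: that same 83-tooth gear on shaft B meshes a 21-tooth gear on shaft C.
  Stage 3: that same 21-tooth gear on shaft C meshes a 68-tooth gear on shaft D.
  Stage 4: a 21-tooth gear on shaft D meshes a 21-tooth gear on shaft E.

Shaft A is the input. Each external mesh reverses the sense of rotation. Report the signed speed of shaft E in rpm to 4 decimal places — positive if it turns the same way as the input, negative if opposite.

Stage 1 [72T→83T]: ω = 2910.0000×72/83 = 2524.3373 rpm, dir flips to −; running = −2524.3373
Stage 2 [83T→21T]: ω = 2524.3373×83/21 = 9977.1429 rpm, dir flips to +; running = +9977.1429
Stage 3 [21T→68T]: ω = 9977.1429×21/68 = 3081.1765 rpm, dir flips to −; running = −3081.1765
Stage 4 [21T→21T]: ω = 3081.1765×21/21 = 3081.1765 rpm, dir flips to +; running = +3081.1765

+3081.1765 rpm (same as input, |ω| = 3081.1765 rpm)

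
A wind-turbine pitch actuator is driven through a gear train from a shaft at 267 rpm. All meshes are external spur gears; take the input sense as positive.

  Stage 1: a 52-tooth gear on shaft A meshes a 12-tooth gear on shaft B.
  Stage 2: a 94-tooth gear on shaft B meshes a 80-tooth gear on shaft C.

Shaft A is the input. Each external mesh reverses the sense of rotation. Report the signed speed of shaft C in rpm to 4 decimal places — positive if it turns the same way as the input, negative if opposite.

Stage 1 [52T→12T]: ω = 267.0000×52/12 = 1157.0000 rpm, dir flips to −; running = −1157.0000
Stage 2 [94T→80T]: ω = 1157.0000×94/80 = 1359.4750 rpm, dir flips to +; running = +1359.4750

+1359.4750 rpm (same as input, |ω| = 1359.4750 rpm)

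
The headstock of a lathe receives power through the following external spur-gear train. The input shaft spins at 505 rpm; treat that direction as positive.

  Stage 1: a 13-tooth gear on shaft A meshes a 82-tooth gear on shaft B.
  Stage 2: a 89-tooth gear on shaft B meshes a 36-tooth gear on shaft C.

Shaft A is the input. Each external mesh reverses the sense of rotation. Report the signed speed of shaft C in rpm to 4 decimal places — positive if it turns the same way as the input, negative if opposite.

Stage 1 [13T→82T]: ω = 505.0000×13/82 = 80.0610 rpm, dir flips to −; running = −80.0610
Stage 2 [89T→36T]: ω = 80.0610×89/36 = 197.9285 rpm, dir flips to +; running = +197.9285

+197.9285 rpm (same as input, |ω| = 197.9285 rpm)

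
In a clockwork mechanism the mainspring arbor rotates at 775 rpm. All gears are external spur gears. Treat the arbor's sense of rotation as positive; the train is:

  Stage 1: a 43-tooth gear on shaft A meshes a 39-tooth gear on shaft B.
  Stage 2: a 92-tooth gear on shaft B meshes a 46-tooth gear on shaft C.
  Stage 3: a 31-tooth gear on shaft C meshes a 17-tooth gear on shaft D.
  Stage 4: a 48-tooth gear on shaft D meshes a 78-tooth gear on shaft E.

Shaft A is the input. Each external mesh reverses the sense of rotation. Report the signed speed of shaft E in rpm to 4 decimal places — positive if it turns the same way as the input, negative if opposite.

+1917.7631 rpm (same as input, |ω| = 1917.7631 rpm)

Stage 1 [43T→39T]: ω = 775.0000×43/39 = 854.4872 rpm, dir flips to −; running = −854.4872
Stage 2 [92T→46T]: ω = 854.4872×92/46 = 1708.9744 rpm, dir flips to +; running = +1708.9744
Stage 3 [31T→17T]: ω = 1708.9744×31/17 = 3116.3650 rpm, dir flips to −; running = −3116.3650
Stage 4 [48T→78T]: ω = 3116.3650×48/78 = 1917.7631 rpm, dir flips to +; running = +1917.7631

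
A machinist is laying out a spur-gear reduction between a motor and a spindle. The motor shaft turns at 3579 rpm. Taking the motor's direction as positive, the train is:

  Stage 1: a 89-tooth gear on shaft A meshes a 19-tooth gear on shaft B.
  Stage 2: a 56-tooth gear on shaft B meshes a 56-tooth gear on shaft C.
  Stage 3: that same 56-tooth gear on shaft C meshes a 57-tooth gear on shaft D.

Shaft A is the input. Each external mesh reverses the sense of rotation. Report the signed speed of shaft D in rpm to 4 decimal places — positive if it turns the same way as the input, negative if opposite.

-16470.6704 rpm (opposite to input, |ω| = 16470.6704 rpm)

Stage 1 [89T→19T]: ω = 3579.0000×89/19 = 16764.7895 rpm, dir flips to −; running = −16764.7895
Stage 2 [56T→56T]: ω = 16764.7895×56/56 = 16764.7895 rpm, dir flips to +; running = +16764.7895
Stage 3 [56T→57T]: ω = 16764.7895×56/57 = 16470.6704 rpm, dir flips to −; running = −16470.6704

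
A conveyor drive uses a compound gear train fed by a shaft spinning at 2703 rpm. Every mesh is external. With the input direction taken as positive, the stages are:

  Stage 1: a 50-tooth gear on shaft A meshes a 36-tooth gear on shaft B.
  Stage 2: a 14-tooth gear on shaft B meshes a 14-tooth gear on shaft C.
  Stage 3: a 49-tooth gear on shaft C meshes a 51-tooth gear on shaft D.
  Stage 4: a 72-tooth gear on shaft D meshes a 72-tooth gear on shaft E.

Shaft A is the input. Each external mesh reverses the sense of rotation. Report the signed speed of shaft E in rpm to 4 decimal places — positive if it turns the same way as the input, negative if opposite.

+3606.9444 rpm (same as input, |ω| = 3606.9444 rpm)

Stage 1 [50T→36T]: ω = 2703.0000×50/36 = 3754.1667 rpm, dir flips to −; running = −3754.1667
Stage 2 [14T→14T]: ω = 3754.1667×14/14 = 3754.1667 rpm, dir flips to +; running = +3754.1667
Stage 3 [49T→51T]: ω = 3754.1667×49/51 = 3606.9444 rpm, dir flips to −; running = −3606.9444
Stage 4 [72T→72T]: ω = 3606.9444×72/72 = 3606.9444 rpm, dir flips to +; running = +3606.9444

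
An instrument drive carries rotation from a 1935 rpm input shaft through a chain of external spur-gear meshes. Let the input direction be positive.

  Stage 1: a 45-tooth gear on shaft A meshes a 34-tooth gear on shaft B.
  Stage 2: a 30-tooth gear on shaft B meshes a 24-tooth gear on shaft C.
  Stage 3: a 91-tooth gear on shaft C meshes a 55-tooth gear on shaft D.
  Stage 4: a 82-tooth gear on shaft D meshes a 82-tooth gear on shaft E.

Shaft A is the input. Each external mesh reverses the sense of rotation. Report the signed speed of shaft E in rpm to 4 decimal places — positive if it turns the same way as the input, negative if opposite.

Stage 1 [45T→34T]: ω = 1935.0000×45/34 = 2561.0294 rpm, dir flips to −; running = −2561.0294
Stage 2 [30T→24T]: ω = 2561.0294×30/24 = 3201.2868 rpm, dir flips to +; running = +3201.2868
Stage 3 [91T→55T]: ω = 3201.2868×91/55 = 5296.6745 rpm, dir flips to −; running = −5296.6745
Stage 4 [82T→82T]: ω = 5296.6745×82/82 = 5296.6745 rpm, dir flips to +; running = +5296.6745

+5296.6745 rpm (same as input, |ω| = 5296.6745 rpm)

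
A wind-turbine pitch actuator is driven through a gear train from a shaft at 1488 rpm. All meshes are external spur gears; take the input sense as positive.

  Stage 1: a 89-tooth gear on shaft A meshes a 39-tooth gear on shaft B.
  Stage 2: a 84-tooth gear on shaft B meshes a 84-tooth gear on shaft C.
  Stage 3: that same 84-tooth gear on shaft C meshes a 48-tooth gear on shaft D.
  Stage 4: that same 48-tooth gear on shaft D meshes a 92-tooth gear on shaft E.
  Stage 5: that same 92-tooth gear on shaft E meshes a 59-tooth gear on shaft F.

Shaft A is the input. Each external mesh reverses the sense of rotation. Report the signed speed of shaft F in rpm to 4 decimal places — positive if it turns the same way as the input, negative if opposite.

Stage 1 [89T→39T]: ω = 1488.0000×89/39 = 3395.6923 rpm, dir flips to −; running = −3395.6923
Stage 2 [84T→84T]: ω = 3395.6923×84/84 = 3395.6923 rpm, dir flips to +; running = +3395.6923
Stage 3 [84T→48T]: ω = 3395.6923×84/48 = 5942.4615 rpm, dir flips to −; running = −5942.4615
Stage 4 [48T→92T]: ω = 5942.4615×48/92 = 3100.4147 rpm, dir flips to +; running = +3100.4147
Stage 5 [92T→59T]: ω = 3100.4147×92/59 = 4834.5450 rpm, dir flips to −; running = −4834.5450

-4834.5450 rpm (opposite to input, |ω| = 4834.5450 rpm)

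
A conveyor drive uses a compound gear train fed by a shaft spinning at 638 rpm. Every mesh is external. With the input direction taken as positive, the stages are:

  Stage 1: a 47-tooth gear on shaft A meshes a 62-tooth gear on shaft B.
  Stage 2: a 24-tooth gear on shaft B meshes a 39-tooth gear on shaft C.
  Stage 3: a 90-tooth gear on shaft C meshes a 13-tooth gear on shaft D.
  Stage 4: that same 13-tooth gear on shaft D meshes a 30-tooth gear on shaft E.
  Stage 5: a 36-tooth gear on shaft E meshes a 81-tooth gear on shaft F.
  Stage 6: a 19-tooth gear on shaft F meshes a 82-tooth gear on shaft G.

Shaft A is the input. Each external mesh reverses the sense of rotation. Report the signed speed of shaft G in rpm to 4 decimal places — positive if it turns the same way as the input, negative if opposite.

Stage 1 [47T→62T]: ω = 638.0000×47/62 = 483.6452 rpm, dir flips to −; running = −483.6452
Stage 2 [24T→39T]: ω = 483.6452×24/39 = 297.6278 rpm, dir flips to +; running = +297.6278
Stage 3 [90T→13T]: ω = 297.6278×90/13 = 2060.5001 rpm, dir flips to −; running = −2060.5001
Stage 4 [13T→30T]: ω = 2060.5001×13/30 = 892.8834 rpm, dir flips to +; running = +892.8834
Stage 5 [36T→81T]: ω = 892.8834×36/81 = 396.8371 rpm, dir flips to −; running = −396.8371
Stage 6 [19T→82T]: ω = 396.8371×19/82 = 91.9500 rpm, dir flips to +; running = +91.9500

+91.9500 rpm (same as input, |ω| = 91.9500 rpm)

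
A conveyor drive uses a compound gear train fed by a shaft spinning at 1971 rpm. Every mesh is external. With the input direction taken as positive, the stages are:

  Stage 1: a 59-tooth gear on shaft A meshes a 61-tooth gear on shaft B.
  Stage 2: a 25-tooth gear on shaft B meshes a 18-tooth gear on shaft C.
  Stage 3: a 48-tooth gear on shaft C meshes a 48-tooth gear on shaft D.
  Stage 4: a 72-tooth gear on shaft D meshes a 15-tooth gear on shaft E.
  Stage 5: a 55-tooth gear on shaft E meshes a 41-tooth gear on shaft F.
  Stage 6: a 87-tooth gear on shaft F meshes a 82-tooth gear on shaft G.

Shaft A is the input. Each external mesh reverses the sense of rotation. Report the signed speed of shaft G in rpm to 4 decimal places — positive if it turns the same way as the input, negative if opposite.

Stage 1 [59T→61T]: ω = 1971.0000×59/61 = 1906.3770 rpm, dir flips to −; running = −1906.3770
Stage 2 [25T→18T]: ω = 1906.3770×25/18 = 2647.7459 rpm, dir flips to +; running = +2647.7459
Stage 3 [48T→48T]: ω = 2647.7459×48/48 = 2647.7459 rpm, dir flips to −; running = −2647.7459
Stage 4 [72T→15T]: ω = 2647.7459×72/15 = 12709.1803 rpm, dir flips to +; running = +12709.1803
Stage 5 [55T→41T]: ω = 12709.1803×55/41 = 17048.9004 rpm, dir flips to −; running = −17048.9004
Stage 6 [87T→82T]: ω = 17048.9004×87/82 = 18088.4675 rpm, dir flips to +; running = +18088.4675

+18088.4675 rpm (same as input, |ω| = 18088.4675 rpm)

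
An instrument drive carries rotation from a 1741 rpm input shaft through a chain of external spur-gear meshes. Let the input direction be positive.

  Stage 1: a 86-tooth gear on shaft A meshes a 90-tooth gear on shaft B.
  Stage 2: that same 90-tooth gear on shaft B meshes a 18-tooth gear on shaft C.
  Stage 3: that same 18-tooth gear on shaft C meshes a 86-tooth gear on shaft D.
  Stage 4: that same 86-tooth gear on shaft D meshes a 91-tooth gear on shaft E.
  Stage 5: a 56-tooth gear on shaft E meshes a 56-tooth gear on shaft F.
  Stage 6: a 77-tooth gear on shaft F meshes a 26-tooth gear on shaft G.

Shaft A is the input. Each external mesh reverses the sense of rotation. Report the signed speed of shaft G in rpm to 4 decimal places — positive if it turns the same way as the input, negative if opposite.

Stage 1 [86T→90T]: ω = 1741.0000×86/90 = 1663.6222 rpm, dir flips to −; running = −1663.6222
Stage 2 [90T→18T]: ω = 1663.6222×90/18 = 8318.1111 rpm, dir flips to +; running = +8318.1111
Stage 3 [18T→86T]: ω = 8318.1111×18/86 = 1741.0000 rpm, dir flips to −; running = −1741.0000
Stage 4 [86T→91T]: ω = 1741.0000×86/91 = 1645.3407 rpm, dir flips to +; running = +1645.3407
Stage 5 [56T→56T]: ω = 1645.3407×56/56 = 1645.3407 rpm, dir flips to −; running = −1645.3407
Stage 6 [77T→26T]: ω = 1645.3407×77/26 = 4872.7396 rpm, dir flips to +; running = +4872.7396

+4872.7396 rpm (same as input, |ω| = 4872.7396 rpm)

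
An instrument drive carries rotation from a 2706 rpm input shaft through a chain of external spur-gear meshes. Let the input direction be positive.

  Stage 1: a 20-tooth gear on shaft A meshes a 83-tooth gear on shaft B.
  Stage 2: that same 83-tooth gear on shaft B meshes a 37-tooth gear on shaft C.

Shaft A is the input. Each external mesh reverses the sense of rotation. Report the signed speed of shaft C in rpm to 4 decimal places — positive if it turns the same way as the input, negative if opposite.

Stage 1 [20T→83T]: ω = 2706.0000×20/83 = 652.0482 rpm, dir flips to −; running = −652.0482
Stage 2 [83T→37T]: ω = 652.0482×83/37 = 1462.7027 rpm, dir flips to +; running = +1462.7027

+1462.7027 rpm (same as input, |ω| = 1462.7027 rpm)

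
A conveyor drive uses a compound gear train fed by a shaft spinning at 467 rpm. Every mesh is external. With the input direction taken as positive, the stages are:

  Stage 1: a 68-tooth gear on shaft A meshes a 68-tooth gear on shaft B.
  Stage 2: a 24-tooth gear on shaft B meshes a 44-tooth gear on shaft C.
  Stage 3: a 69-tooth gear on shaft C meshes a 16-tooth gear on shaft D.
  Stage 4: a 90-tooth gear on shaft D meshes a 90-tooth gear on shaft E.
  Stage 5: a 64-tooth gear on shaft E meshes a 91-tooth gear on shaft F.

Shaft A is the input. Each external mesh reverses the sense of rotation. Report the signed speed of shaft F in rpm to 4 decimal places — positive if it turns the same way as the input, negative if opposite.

-772.5794 rpm (opposite to input, |ω| = 772.5794 rpm)

Stage 1 [68T→68T]: ω = 467.0000×68/68 = 467.0000 rpm, dir flips to −; running = −467.0000
Stage 2 [24T→44T]: ω = 467.0000×24/44 = 254.7273 rpm, dir flips to +; running = +254.7273
Stage 3 [69T→16T]: ω = 254.7273×69/16 = 1098.5114 rpm, dir flips to −; running = −1098.5114
Stage 4 [90T→90T]: ω = 1098.5114×90/90 = 1098.5114 rpm, dir flips to +; running = +1098.5114
Stage 5 [64T→91T]: ω = 1098.5114×64/91 = 772.5794 rpm, dir flips to −; running = −772.5794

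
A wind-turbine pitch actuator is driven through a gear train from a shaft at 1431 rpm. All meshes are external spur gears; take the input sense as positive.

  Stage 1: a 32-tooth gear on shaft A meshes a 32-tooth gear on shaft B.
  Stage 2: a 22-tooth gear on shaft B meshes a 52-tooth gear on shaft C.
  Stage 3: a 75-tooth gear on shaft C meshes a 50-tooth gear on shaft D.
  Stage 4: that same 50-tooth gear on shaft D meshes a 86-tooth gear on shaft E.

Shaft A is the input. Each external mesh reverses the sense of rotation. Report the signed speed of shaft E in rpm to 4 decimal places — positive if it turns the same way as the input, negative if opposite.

Stage 1 [32T→32T]: ω = 1431.0000×32/32 = 1431.0000 rpm, dir flips to −; running = −1431.0000
Stage 2 [22T→52T]: ω = 1431.0000×22/52 = 605.4231 rpm, dir flips to +; running = +605.4231
Stage 3 [75T→50T]: ω = 605.4231×75/50 = 908.1346 rpm, dir flips to −; running = −908.1346
Stage 4 [50T→86T]: ω = 908.1346×50/86 = 527.9852 rpm, dir flips to +; running = +527.9852

+527.9852 rpm (same as input, |ω| = 527.9852 rpm)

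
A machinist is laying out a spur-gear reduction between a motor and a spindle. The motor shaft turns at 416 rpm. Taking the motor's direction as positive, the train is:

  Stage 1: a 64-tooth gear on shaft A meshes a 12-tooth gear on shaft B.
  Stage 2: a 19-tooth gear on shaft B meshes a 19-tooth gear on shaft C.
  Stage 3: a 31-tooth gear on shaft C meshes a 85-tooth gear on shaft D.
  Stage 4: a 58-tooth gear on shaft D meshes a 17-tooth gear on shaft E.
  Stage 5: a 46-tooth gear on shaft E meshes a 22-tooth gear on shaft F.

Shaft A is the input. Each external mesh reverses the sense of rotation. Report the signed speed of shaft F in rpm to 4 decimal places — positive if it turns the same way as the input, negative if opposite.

Stage 1 [64T→12T]: ω = 416.0000×64/12 = 2218.6667 rpm, dir flips to −; running = −2218.6667
Stage 2 [19T→19T]: ω = 2218.6667×19/19 = 2218.6667 rpm, dir flips to +; running = +2218.6667
Stage 3 [31T→85T]: ω = 2218.6667×31/85 = 809.1608 rpm, dir flips to −; running = −809.1608
Stage 4 [58T→17T]: ω = 809.1608×58/17 = 2760.6662 rpm, dir flips to +; running = +2760.6662
Stage 5 [46T→22T]: ω = 2760.6662×46/22 = 5772.3021 rpm, dir flips to −; running = −5772.3021

-5772.3021 rpm (opposite to input, |ω| = 5772.3021 rpm)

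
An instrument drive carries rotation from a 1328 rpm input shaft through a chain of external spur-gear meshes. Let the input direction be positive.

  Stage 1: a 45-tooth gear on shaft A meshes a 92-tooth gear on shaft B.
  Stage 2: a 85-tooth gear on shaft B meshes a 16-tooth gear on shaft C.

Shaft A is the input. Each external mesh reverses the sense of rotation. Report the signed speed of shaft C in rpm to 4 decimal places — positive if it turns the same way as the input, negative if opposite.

Stage 1 [45T→92T]: ω = 1328.0000×45/92 = 649.5652 rpm, dir flips to −; running = −649.5652
Stage 2 [85T→16T]: ω = 649.5652×85/16 = 3450.8152 rpm, dir flips to +; running = +3450.8152

+3450.8152 rpm (same as input, |ω| = 3450.8152 rpm)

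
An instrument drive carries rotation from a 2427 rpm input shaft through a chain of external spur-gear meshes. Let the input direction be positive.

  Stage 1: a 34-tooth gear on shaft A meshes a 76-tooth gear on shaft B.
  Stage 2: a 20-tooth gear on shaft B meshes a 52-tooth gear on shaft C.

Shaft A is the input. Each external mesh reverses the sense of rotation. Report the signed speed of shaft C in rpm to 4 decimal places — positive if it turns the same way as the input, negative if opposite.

Stage 1 [34T→76T]: ω = 2427.0000×34/76 = 1085.7632 rpm, dir flips to −; running = −1085.7632
Stage 2 [20T→52T]: ω = 1085.7632×20/52 = 417.6012 rpm, dir flips to +; running = +417.6012

+417.6012 rpm (same as input, |ω| = 417.6012 rpm)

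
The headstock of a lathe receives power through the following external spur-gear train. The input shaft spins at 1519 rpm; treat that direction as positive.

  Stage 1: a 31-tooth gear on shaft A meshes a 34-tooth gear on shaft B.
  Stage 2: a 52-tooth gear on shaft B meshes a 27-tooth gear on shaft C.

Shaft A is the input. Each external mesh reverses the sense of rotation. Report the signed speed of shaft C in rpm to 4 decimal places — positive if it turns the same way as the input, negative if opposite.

Stage 1 [31T→34T]: ω = 1519.0000×31/34 = 1384.9706 rpm, dir flips to −; running = −1384.9706
Stage 2 [52T→27T]: ω = 1384.9706×52/27 = 2667.3508 rpm, dir flips to +; running = +2667.3508

+2667.3508 rpm (same as input, |ω| = 2667.3508 rpm)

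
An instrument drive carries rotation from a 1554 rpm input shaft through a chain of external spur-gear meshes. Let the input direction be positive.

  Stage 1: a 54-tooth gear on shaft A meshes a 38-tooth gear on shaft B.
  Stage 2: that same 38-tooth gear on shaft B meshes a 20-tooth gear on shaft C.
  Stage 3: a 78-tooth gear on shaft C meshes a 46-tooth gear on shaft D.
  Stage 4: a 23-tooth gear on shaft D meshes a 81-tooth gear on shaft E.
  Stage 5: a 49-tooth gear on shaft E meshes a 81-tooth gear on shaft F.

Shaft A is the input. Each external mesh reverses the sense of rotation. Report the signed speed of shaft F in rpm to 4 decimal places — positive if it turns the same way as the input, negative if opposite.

-1222.0963 rpm (opposite to input, |ω| = 1222.0963 rpm)

Stage 1 [54T→38T]: ω = 1554.0000×54/38 = 2208.3158 rpm, dir flips to −; running = −2208.3158
Stage 2 [38T→20T]: ω = 2208.3158×38/20 = 4195.8000 rpm, dir flips to +; running = +4195.8000
Stage 3 [78T→46T]: ω = 4195.8000×78/46 = 7114.6174 rpm, dir flips to −; running = −7114.6174
Stage 4 [23T→81T]: ω = 7114.6174×23/81 = 2020.2000 rpm, dir flips to +; running = +2020.2000
Stage 5 [49T→81T]: ω = 2020.2000×49/81 = 1222.0963 rpm, dir flips to −; running = −1222.0963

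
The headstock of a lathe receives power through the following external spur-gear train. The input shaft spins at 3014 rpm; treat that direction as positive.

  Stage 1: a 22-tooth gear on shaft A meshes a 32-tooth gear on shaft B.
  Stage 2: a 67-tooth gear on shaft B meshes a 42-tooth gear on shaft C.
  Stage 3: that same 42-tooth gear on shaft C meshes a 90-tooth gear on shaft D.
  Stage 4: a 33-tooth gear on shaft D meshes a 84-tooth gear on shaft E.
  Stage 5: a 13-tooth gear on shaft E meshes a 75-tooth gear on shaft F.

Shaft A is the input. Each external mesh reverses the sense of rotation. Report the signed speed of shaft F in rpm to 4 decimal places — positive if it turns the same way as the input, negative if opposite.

-105.0425 rpm (opposite to input, |ω| = 105.0425 rpm)

Stage 1 [22T→32T]: ω = 3014.0000×22/32 = 2072.1250 rpm, dir flips to −; running = −2072.1250
Stage 2 [67T→42T]: ω = 2072.1250×67/42 = 3305.5327 rpm, dir flips to +; running = +3305.5327
Stage 3 [42T→90T]: ω = 3305.5327×42/90 = 1542.5819 rpm, dir flips to −; running = −1542.5819
Stage 4 [33T→84T]: ω = 1542.5819×33/84 = 606.0143 rpm, dir flips to +; running = +606.0143
Stage 5 [13T→75T]: ω = 606.0143×13/75 = 105.0425 rpm, dir flips to −; running = −105.0425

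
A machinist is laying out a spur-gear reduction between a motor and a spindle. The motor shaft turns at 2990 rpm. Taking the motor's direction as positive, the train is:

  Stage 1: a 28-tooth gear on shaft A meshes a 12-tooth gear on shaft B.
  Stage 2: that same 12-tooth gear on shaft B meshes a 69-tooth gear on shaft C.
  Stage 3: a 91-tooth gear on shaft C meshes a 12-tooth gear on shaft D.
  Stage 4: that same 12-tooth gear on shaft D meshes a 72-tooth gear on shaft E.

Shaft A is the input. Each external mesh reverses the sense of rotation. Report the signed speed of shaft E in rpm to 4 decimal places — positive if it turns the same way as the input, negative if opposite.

Stage 1 [28T→12T]: ω = 2990.0000×28/12 = 6976.6667 rpm, dir flips to −; running = −6976.6667
Stage 2 [12T→69T]: ω = 6976.6667×12/69 = 1213.3333 rpm, dir flips to +; running = +1213.3333
Stage 3 [91T→12T]: ω = 1213.3333×91/12 = 9201.1111 rpm, dir flips to −; running = −9201.1111
Stage 4 [12T→72T]: ω = 9201.1111×12/72 = 1533.5185 rpm, dir flips to +; running = +1533.5185

+1533.5185 rpm (same as input, |ω| = 1533.5185 rpm)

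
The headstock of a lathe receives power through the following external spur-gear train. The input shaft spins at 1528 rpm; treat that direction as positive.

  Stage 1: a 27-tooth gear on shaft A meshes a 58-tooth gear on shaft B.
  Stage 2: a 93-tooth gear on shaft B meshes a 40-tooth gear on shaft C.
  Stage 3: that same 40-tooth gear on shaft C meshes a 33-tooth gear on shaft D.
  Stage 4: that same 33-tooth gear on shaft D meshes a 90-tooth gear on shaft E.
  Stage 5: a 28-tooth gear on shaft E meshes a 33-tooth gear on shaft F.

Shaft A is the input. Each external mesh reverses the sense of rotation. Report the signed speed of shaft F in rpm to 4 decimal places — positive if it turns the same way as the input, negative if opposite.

-623.6539 rpm (opposite to input, |ω| = 623.6539 rpm)

Stage 1 [27T→58T]: ω = 1528.0000×27/58 = 711.3103 rpm, dir flips to −; running = −711.3103
Stage 2 [93T→40T]: ω = 711.3103×93/40 = 1653.7966 rpm, dir flips to +; running = +1653.7966
Stage 3 [40T→33T]: ω = 1653.7966×40/33 = 2004.6019 rpm, dir flips to −; running = −2004.6019
Stage 4 [33T→90T]: ω = 2004.6019×33/90 = 735.0207 rpm, dir flips to +; running = +735.0207
Stage 5 [28T→33T]: ω = 735.0207×28/33 = 623.6539 rpm, dir flips to −; running = −623.6539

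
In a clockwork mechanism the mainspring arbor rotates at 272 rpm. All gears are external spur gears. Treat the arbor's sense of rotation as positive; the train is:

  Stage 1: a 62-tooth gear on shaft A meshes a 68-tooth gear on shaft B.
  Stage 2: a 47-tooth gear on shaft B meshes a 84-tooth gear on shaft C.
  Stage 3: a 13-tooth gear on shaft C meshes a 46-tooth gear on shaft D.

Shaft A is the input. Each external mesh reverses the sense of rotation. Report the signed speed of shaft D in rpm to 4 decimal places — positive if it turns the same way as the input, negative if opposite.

Stage 1 [62T→68T]: ω = 272.0000×62/68 = 248.0000 rpm, dir flips to −; running = −248.0000
Stage 2 [47T→84T]: ω = 248.0000×47/84 = 138.7619 rpm, dir flips to +; running = +138.7619
Stage 3 [13T→46T]: ω = 138.7619×13/46 = 39.2153 rpm, dir flips to −; running = −39.2153

-39.2153 rpm (opposite to input, |ω| = 39.2153 rpm)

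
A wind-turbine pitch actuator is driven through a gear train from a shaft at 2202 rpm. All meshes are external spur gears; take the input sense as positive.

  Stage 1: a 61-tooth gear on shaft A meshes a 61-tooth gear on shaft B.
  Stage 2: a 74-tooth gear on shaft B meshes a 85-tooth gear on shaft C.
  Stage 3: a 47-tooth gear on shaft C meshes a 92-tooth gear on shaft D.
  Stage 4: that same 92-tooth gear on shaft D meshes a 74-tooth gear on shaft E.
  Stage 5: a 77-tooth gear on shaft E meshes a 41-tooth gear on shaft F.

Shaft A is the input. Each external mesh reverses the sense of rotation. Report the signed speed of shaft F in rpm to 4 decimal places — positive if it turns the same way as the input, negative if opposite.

-2286.6680 rpm (opposite to input, |ω| = 2286.6680 rpm)

Stage 1 [61T→61T]: ω = 2202.0000×61/61 = 2202.0000 rpm, dir flips to −; running = −2202.0000
Stage 2 [74T→85T]: ω = 2202.0000×74/85 = 1917.0353 rpm, dir flips to +; running = +1917.0353
Stage 3 [47T→92T]: ω = 1917.0353×47/92 = 979.3550 rpm, dir flips to −; running = −979.3550
Stage 4 [92T→74T]: ω = 979.3550×92/74 = 1217.5765 rpm, dir flips to +; running = +1217.5765
Stage 5 [77T→41T]: ω = 1217.5765×77/41 = 2286.6680 rpm, dir flips to −; running = −2286.6680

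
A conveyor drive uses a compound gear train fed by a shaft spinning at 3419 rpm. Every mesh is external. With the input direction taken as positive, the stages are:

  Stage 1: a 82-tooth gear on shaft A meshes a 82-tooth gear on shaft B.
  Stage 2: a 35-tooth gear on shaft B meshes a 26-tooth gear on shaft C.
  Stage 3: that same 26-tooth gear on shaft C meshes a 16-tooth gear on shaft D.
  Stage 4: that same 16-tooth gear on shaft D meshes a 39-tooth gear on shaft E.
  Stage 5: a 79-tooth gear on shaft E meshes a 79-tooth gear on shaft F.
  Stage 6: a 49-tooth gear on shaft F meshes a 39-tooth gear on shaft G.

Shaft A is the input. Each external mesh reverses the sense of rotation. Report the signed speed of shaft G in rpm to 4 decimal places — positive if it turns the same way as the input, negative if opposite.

Stage 1 [82T→82T]: ω = 3419.0000×82/82 = 3419.0000 rpm, dir flips to −; running = −3419.0000
Stage 2 [35T→26T]: ω = 3419.0000×35/26 = 4602.5000 rpm, dir flips to +; running = +4602.5000
Stage 3 [26T→16T]: ω = 4602.5000×26/16 = 7479.0625 rpm, dir flips to −; running = −7479.0625
Stage 4 [16T→39T]: ω = 7479.0625×16/39 = 3068.3333 rpm, dir flips to +; running = +3068.3333
Stage 5 [79T→79T]: ω = 3068.3333×79/79 = 3068.3333 rpm, dir flips to −; running = −3068.3333
Stage 6 [49T→39T]: ω = 3068.3333×49/39 = 3855.0855 rpm, dir flips to +; running = +3855.0855

+3855.0855 rpm (same as input, |ω| = 3855.0855 rpm)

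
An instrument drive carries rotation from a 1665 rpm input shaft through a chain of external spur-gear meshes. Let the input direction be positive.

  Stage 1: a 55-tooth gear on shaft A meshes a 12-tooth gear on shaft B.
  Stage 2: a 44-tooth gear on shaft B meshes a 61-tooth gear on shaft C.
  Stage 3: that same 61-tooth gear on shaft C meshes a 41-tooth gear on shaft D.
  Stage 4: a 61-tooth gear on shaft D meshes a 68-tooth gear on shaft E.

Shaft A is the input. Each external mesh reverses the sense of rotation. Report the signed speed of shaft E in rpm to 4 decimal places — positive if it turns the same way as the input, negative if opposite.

+7346.5836 rpm (same as input, |ω| = 7346.5836 rpm)

Stage 1 [55T→12T]: ω = 1665.0000×55/12 = 7631.2500 rpm, dir flips to −; running = −7631.2500
Stage 2 [44T→61T]: ω = 7631.2500×44/61 = 5504.5082 rpm, dir flips to +; running = +5504.5082
Stage 3 [61T→41T]: ω = 5504.5082×61/41 = 8189.6341 rpm, dir flips to −; running = −8189.6341
Stage 4 [61T→68T]: ω = 8189.6341×61/68 = 7346.5836 rpm, dir flips to +; running = +7346.5836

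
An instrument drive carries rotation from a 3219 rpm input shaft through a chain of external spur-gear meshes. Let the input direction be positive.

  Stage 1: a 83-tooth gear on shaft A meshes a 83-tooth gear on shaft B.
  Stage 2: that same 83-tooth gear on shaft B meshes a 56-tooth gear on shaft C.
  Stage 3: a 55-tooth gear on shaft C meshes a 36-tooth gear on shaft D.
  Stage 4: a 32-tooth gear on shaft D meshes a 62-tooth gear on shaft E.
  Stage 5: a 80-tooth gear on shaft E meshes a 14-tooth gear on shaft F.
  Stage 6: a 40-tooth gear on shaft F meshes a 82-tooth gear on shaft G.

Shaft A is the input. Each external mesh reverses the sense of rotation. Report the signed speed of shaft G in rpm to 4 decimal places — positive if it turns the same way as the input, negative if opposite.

Stage 1 [83T→83T]: ω = 3219.0000×83/83 = 3219.0000 rpm, dir flips to −; running = −3219.0000
Stage 2 [83T→56T]: ω = 3219.0000×83/56 = 4771.0179 rpm, dir flips to +; running = +4771.0179
Stage 3 [55T→36T]: ω = 4771.0179×55/36 = 7289.0551 rpm, dir flips to −; running = −7289.0551
Stage 4 [32T→62T]: ω = 7289.0551×32/62 = 3762.0929 rpm, dir flips to +; running = +3762.0929
Stage 5 [80T→14T]: ω = 3762.0929×80/14 = 21497.6739 rpm, dir flips to −; running = −21497.6739
Stage 6 [40T→82T]: ω = 21497.6739×40/82 = 10486.6702 rpm, dir flips to +; running = +10486.6702

+10486.6702 rpm (same as input, |ω| = 10486.6702 rpm)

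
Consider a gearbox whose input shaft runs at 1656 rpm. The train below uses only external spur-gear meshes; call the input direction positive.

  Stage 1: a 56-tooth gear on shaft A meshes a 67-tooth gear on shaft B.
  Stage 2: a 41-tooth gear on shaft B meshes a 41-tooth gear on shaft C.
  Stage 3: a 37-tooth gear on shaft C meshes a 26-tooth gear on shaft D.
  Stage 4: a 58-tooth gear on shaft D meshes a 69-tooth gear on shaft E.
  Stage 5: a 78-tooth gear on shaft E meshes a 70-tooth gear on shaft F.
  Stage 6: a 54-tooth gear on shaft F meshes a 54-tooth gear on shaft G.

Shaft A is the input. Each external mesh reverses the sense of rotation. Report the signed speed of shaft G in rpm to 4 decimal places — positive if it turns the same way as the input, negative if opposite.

Stage 1 [56T→67T]: ω = 1656.0000×56/67 = 1384.1194 rpm, dir flips to −; running = −1384.1194
Stage 2 [41T→41T]: ω = 1384.1194×41/41 = 1384.1194 rpm, dir flips to +; running = +1384.1194
Stage 3 [37T→26T]: ω = 1384.1194×37/26 = 1969.7084 rpm, dir flips to −; running = −1969.7084
Stage 4 [58T→69T]: ω = 1969.7084×58/69 = 1655.6969 rpm, dir flips to +; running = +1655.6969
Stage 5 [78T→70T]: ω = 1655.6969×78/70 = 1844.9194 rpm, dir flips to −; running = −1844.9194
Stage 6 [54T→54T]: ω = 1844.9194×54/54 = 1844.9194 rpm, dir flips to +; running = +1844.9194

+1844.9194 rpm (same as input, |ω| = 1844.9194 rpm)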